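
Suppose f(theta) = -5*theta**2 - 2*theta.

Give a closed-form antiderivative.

The integrand splits into summands that can be handled one at a time.
Check: d/dtheta[-5*theta**3/3 - theta**2] = -5*theta**2 - 2*theta = f(theta).

An antiderivative is F(theta) = -5*theta**3/3 - theta**2.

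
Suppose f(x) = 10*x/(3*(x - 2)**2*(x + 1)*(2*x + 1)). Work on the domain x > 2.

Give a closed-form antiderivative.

The denominator factors as 3*(x - 2)**2*(x + 1)*(2*x + 1); partial fractions split f into directly integrable pieces: -8/(15*(2*x + 1)) + 10/(27*(x + 1)) - 14/(135*(x - 2)) + 4/(9*(x - 2)**2).
Check: d/dx[(-14*x*log(x - 2) - 36*x*log(x + 1/2) + 50*x*log(x + 1) + 28*log(x - 2) + 72*log(x + 1/2) - 100*log(x + 1) - 60)/(135*x - 270)] = 10*x/(6*x**4 - 15*x**3 - 9*x**2 + 24*x + 12), which equals f(x).

An antiderivative is F(x) = (-14*x*log(x - 2) - 36*x*log(x + 1/2) + 50*x*log(x + 1) + 28*log(x - 2) + 72*log(x + 1/2) - 100*log(x + 1) - 60)/(135*x - 270).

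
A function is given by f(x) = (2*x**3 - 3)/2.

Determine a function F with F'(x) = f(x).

A candidate is checked by its d/dx: the result must match f(x).
Check: d/dx[x*(x**3 - 6)/4] = x**3 - 3/2, which equals f(x).

An antiderivative is F(x) = x*(x**3 - 6)/4.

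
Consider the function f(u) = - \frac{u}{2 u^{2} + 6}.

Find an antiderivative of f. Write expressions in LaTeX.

An antiderivative is F(u) = - \frac{\log{\left(u^{2} + 3 \right)}}{4}.

The substitution w = u^{2} + 3 works: f is exactly (dF/dw)*(dw/du) for that inner function.
Check: d/du[- \frac{\log{\left(u^{2} + 3 \right)}}{4}] = - \frac{u}{2 u^{2} + 6} = f(u).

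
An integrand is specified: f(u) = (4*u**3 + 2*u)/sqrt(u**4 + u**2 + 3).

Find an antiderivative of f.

f matches the chain-rule pattern g'(h)*h' with inner function h(u) = u**4 + u**2 + 3; substituting w = h(u) collapses the integral.
Check: d/du[2*sqrt(u**4 + u**2 + 3)] = (4*u**3 + 2*u)/sqrt(u**4 + u**2 + 3) = f(u).

An antiderivative is F(u) = 2*sqrt(u**4 + u**2 + 3).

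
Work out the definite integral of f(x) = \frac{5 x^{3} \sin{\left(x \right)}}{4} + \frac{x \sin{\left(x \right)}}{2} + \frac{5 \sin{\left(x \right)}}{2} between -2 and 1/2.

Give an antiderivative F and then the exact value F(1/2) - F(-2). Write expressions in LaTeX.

The integrand splits into summands that can be handled one at a time.
F(x) = \frac{- 5 x^{3} \cos{\left(x \right)} + 15 x^{2} \sin{\left(x \right)} + 28 x \cos{\left(x \right)} - 28 \sin{\left(x \right)} - 10 \cos{\left(x \right)}}{4} is an antiderivative of f.
Check: d/dx[\frac{- 5 x^{3} \cos{\left(x \right)} + 15 x^{2} \sin{\left(x \right)} + 28 x \cos{\left(x \right)} - 28 \sin{\left(x \right)} - 10 \cos{\left(x \right)}}{4}] = \frac{5 x^{3} \sin{\left(x \right)}}{4} + \frac{x \sin{\left(x \right)}}{2} + \frac{5 \sin{\left(x \right)}}{2} = f(x).
F(1/2) = - \frac{97 \sin{\left(\frac{1}{2} \right)}}{16} + \frac{27 \cos{\left(\frac{1}{2} \right)}}{32}; F(-2) = - 8 \sin{\left(2 \right)} - \frac{13 \cos{\left(2 \right)}}{2}.
Integral = F(1/2) - F(-2) = - \frac{97 \sin{\left(\frac{1}{2} \right)}}{16} + \frac{13 \cos{\left(2 \right)}}{2} + \frac{27 \cos{\left(\frac{1}{2} \right)}}{32} + 8 \sin{\left(2 \right)}.

Antiderivative: F(x) = \frac{- 5 x^{3} \cos{\left(x \right)} + 15 x^{2} \sin{\left(x \right)} + 28 x \cos{\left(x \right)} - 28 \sin{\left(x \right)} - 10 \cos{\left(x \right)}}{4}; value = - \frac{97 \sin{\left(\frac{1}{2} \right)}}{16} + \frac{13 \cos{\left(2 \right)}}{2} + \frac{27 \cos{\left(\frac{1}{2} \right)}}{32} + 8 \sin{\left(2 \right)}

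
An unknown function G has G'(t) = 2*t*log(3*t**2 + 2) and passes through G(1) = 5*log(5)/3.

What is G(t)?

G(t) = t**2*log(3*t**2 + 2) - t**2 + 2*log(3*t**2 + 2)/3 + 1

A first test for any G(t): its t-derivative must equal the given G'(t).
A general antiderivative is t**2*log(3*t**2 + 2) - t**2 + 2*log(3*t**2 + 2)/3 + C.
The condition gives C = 5*log(5)/3 - (-1 + 5*log(5)/3) = 1.
So G(t) = t**2*log(3*t**2 + 2) - t**2 + 2*log(3*t**2 + 2)/3 + 1.
Check: d/dt[t**2*log(3*t**2 + 2) - t**2 + 2*log(3*t**2 + 2)/3 + 1] = 2*t*log(3*t**2 + 2) = G'(t).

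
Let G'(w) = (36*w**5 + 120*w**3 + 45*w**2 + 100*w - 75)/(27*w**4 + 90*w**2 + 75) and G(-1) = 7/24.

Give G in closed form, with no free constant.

G(w) = (2*w**2*(3*w**2 + 5) - 9*w**2 - 15*w - 15)/(3*(3*w**2 + 5))

A candidate passes only if d/dw[G] lands on the given G'(w) exactly.
A general antiderivative is 2*w**2/3 - 5*w/(3*w**2 + 5) + C.
The condition gives C = 7/24 - (31/24) = -1.
So G(w) = (2*w**2*(3*w**2 + 5) - 9*w**2 - 15*w - 15)/(3*(3*w**2 + 5)).
Check: d/dw[(2*w**2*(3*w**2 + 5) - 9*w**2 - 15*w - 15)/(3*(3*w**2 + 5))] = (36*w**5 + 120*w**3 + 45*w**2 + 100*w - 75)/(27*w**4 + 90*w**2 + 75) = G'(w).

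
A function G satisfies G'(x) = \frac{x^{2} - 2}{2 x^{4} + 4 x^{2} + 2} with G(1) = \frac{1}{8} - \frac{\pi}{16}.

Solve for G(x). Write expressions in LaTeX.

G(x) = - \frac{x^{2} \operatorname{atan}{\left(x \right)} - 2 x^{2} + 3 x + \operatorname{atan}{\left(x \right)} - 2}{4 \left(x^{2} + 1\right)}

Any candidate G(x) must reproduce the stated G'(x) exactly.
A general antiderivative is - \frac{3 x}{4 x^{2} + 4} - \frac{\operatorname{atan}{\left(x \right)}}{4} + C.
The condition gives C = \frac{1}{8} - \frac{\pi}{16} - (- \frac{3}{8} - \frac{\pi}{16}) = \frac{1}{2}.
So G(x) = - \frac{x^{2} \operatorname{atan}{\left(x \right)} - 2 x^{2} + 3 x + \operatorname{atan}{\left(x \right)} - 2}{4 \left(x^{2} + 1\right)}.
Check: d/dx[- \frac{x^{2} \operatorname{atan}{\left(x \right)} - 2 x^{2} + 3 x + \operatorname{atan}{\left(x \right)} - 2}{4 \left(x^{2} + 1\right)}] = \frac{x^{2} - 2}{2 x^{4} + 4 x^{2} + 2} = G'(x).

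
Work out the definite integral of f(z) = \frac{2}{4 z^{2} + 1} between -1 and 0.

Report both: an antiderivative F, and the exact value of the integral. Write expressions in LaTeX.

For F(z) to be correct the identity F'(z) - f(z) = 0 must hold.
F(z) = \operatorname{atan}{\left(2 z \right)} is an antiderivative of f.
Check: d/dz[\operatorname{atan}{\left(2 z \right)}] = \frac{2}{4 z^{2} + 1} = f(z).
F(0) = 0; F(-1) = - \operatorname{atan}{\left(2 \right)}.
Integral = F(0) - F(-1) = \operatorname{atan}{\left(2 \right)}.

Antiderivative: F(z) = \operatorname{atan}{\left(2 z \right)}; value = \operatorname{atan}{\left(2 \right)}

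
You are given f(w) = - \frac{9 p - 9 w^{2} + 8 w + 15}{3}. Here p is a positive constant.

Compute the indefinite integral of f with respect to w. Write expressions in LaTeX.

F(w) = - \frac{w \left(9 p - 3 w^{2} + 4 w + 15\right)}{3} + C

A candidate is checked by its d/dw: the result must match f(w).
Check: d/dw[- \frac{w \left(9 p - 3 w^{2} + 4 w + 15\right)}{3}] = - 3 p + 3 w^{2} - \frac{8 w}{3} - 5, which equals f(w).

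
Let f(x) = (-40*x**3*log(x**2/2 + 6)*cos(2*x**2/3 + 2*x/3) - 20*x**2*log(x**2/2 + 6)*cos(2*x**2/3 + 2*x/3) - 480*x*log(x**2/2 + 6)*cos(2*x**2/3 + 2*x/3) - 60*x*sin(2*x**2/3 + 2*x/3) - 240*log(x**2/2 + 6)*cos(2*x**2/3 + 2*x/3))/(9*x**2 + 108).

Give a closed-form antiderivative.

Recognize the product-rule pattern: f = u'v + uv' with u = -10*log(x**2/2 + 6)/3, v = sin(2*x**2/3 + 2*x/3), so integration by parts undoes it.
Check: d/dx[-10*log(x**2/2 + 6)*sin(2*x**2/3 + 2*x/3)/3] = (-40*x**3*log(x**2/2 + 6)*cos(2*x**2/3 + 2*x/3) - 20*x**2*log(x**2/2 + 6)*cos(2*x**2/3 + 2*x/3) - 480*x*log(x**2/2 + 6)*cos(2*x**2/3 + 2*x/3) - 60*x*sin(2*x**2/3 + 2*x/3) - 240*log(x**2/2 + 6)*cos(2*x**2/3 + 2*x/3))/(9*x**2 + 108) = f(x).

An antiderivative is F(x) = -10*log(x**2/2 + 6)*sin(2*x**2/3 + 2*x/3)/3.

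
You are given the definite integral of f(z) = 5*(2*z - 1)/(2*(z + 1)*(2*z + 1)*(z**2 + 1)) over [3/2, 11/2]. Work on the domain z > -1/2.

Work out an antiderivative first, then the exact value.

The denominator factors as 2*(z + 1)*(2*z + 1)*(z**2 + 1); partial fractions split f into directly integrable pieces: (z + 7)/(4*(z**2 + 1)) - 8/(2*z + 1) + 15/(4*(z + 1)).
F(z) = (-32*log(z + 1/2) + 30*log(z + 1) + log(z**2 + 1) + 14*atan(z))/8 is an antiderivative of f.
Check: d/dz[(-32*log(z + 1/2) + 30*log(z + 1) + log(z**2 + 1) + 14*atan(z))/8] = (10*z - 5)/(4*z**4 + 6*z**3 + 6*z**2 + 6*z + 2), which equals f(z).
F(11/2) = -4*log(6) + log(125/4)/8 + 7*atan(11/2)/4 + 15*log(13/2)/4; F(3/2) = -4*log(2) + log(13/4)/8 + 7*atan(3/2)/4 + 15*log(5/2)/4.
Integral = F(11/2) - F(3/2) = -4*log(6) - 15*log(5/2)/4 - 7*atan(3/2)/4 - log(13/4)/8 + log(125/4)/8 + 7*atan(11/2)/4 + 4*log(2) + 15*log(13/2)/4.

Antiderivative: F(z) = (-32*log(z + 1/2) + 30*log(z + 1) + log(z**2 + 1) + 14*atan(z))/8; value = -4*log(6) - 15*log(5/2)/4 - 7*atan(3/2)/4 - log(13/4)/8 + log(125/4)/8 + 7*atan(11/2)/4 + 4*log(2) + 15*log(13/2)/4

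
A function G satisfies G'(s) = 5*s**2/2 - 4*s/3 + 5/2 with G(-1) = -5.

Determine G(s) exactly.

The integrand splits into summands that can be handled one at a time.
A general antiderivative is 5*s**3/6 - 2*s**2/3 + 5*s/2 + C.
The condition gives C = -5 - (-4) = -1.
So G(s) = (5*s**3 - 4*s**2 + 15*s - 6)/6.
Check: d/ds[(5*s**3 - 4*s**2 + 15*s - 6)/6] = 5*s**2/2 - 4*s/3 + 5/2 = G'(s).

G(s) = (5*s**3 - 4*s**2 + 15*s - 6)/6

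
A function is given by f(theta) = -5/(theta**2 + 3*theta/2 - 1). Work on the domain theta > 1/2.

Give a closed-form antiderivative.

Factor the denominator ((theta + 2)*(2*theta - 1)) and decompose: f = -4/(2*theta - 1) + 2/(theta + 2); each piece integrates to a log, atan, or power term.
Check: d/dtheta[-2*log(theta - 1/2) + 2*log(theta + 2)] = -10/(2*theta**2 + 3*theta - 2), which equals f(theta).

An antiderivative is F(theta) = -2*log(theta - 1/2) + 2*log(theta + 2).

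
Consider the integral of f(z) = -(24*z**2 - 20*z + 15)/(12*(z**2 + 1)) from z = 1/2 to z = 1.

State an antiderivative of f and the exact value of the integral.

Antiderivative: F(z) = -2*z + 5*log(z**2 + 1)/6 + 3*atan(z)/4; value = -1 - 3*atan(1/2)/4 - 5*log(5/4)/6 + 5*log(2)/6 + 3*pi/16

An antiderivative F(z) passes only if d/dz[F] lands on f(z) exactly.
F(z) = -2*z + 5*log(z**2 + 1)/6 + 3*atan(z)/4 is an antiderivative of f.
Check: d/dz[-2*z + 5*log(z**2 + 1)/6 + 3*atan(z)/4] = (-24*z**2 + 20*z - 15)/(12*z**2 + 12), which equals f(z).
F(1) = -2 + 5*log(2)/6 + 3*pi/16; F(1/2) = -1 + 5*log(5/4)/6 + 3*atan(1/2)/4.
Integral = F(1) - F(1/2) = -1 - 3*atan(1/2)/4 - 5*log(5/4)/6 + 5*log(2)/6 + 3*pi/16.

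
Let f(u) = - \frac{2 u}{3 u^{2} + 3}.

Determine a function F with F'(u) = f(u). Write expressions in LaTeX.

f matches the chain-rule pattern g'(h)*h' with inner function h(u) = 2 u^{2} + 2; substituting w = h(u) collapses the integral.
Check: d/du[- \frac{\log{\left(2 u^{2} + 2 \right)}}{3}] = - \frac{2 u}{3 u^{2} + 3} = f(u).

An antiderivative is F(u) = - \frac{\log{\left(2 u^{2} + 2 \right)}}{3}.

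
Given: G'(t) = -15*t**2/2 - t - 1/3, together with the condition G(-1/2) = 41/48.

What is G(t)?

G(t) = -5*t**3/2 - t**2/2 - t/3 + 1/2

Integrate term by term and add the pieces.
A general antiderivative is -5*t**3/2 - t**2/2 - t/3 + 1/2 + C.
The condition gives C = 41/48 - (41/48) = 0.
So G(t) = -5*t**3/2 - t**2/2 - t/3 + 1/2.
Check: d/dt[-5*t**3/2 - t**2/2 - t/3 + 1/2] = -15*t**2/2 - t - 1/3 = G'(t).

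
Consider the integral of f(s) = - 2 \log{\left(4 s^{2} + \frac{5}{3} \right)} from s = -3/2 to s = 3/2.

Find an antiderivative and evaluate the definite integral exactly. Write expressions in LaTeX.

An antiderivative F(s) passes only if d/ds[F] lands on f(s) exactly.
F(s) = \frac{2 \left(- 3 s \log{\left(4 s^{2} + \frac{5}{3} \right)} + 6 s - \sqrt{15} \operatorname{atan}{\left(\frac{2 \sqrt{15} s}{5} \right)}\right)}{3} is an antiderivative of f.
Check: d/ds[\frac{2 \left(- 3 s \log{\left(4 s^{2} + \frac{5}{3} \right)} + 6 s - \sqrt{15} \operatorname{atan}{\left(\frac{2 \sqrt{15} s}{5} \right)}\right)}{3}] = - 2 \log{\left(4 s^{2} + \frac{5}{3} \right)} = f(s).
F(3/2) = - 3 \log{\left(\frac{32}{3} \right)} - \frac{2 \sqrt{15} \operatorname{atan}{\left(\frac{3 \sqrt{15}}{5} \right)}}{3} + 6; F(-3/2) = -6 + \frac{2 \sqrt{15} \operatorname{atan}{\left(\frac{3 \sqrt{15}}{5} \right)}}{3} + 3 \log{\left(\frac{32}{3} \right)}.
Integral = F(3/2) - F(-3/2) = - 6 \log{\left(\frac{32}{3} \right)} - \frac{4 \sqrt{15} \operatorname{atan}{\left(\frac{3 \sqrt{15}}{5} \right)}}{3} + 12.

Antiderivative: F(s) = \frac{2 \left(- 3 s \log{\left(4 s^{2} + \frac{5}{3} \right)} + 6 s - \sqrt{15} \operatorname{atan}{\left(\frac{2 \sqrt{15} s}{5} \right)}\right)}{3}; value = - 6 \log{\left(\frac{32}{3} \right)} - \frac{4 \sqrt{15} \operatorname{atan}{\left(\frac{3 \sqrt{15}}{5} \right)}}{3} + 12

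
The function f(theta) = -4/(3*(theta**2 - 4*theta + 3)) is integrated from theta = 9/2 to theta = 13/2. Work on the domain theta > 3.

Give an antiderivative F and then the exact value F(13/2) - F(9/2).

The denominator factors as 3*(theta - 3)*(theta - 1); partial fractions split f into directly integrable pieces: 2/(3*(theta - 1)) - 2/(3*(theta - 3)).
F(theta) = -2*log(theta - 3)/3 + 2*log(theta - 1)/3 is an antiderivative of f.
Check: d/dtheta[-2*log(theta - 3)/3 + 2*log(theta - 1)/3] = -4/(3*theta**2 - 12*theta + 9), which equals f(theta).
F(13/2) = -2*log(7/2)/3 + 2*log(11/2)/3; F(9/2) = -2*log(3/2)/3 + 2*log(7/2)/3.
Integral = F(13/2) - F(9/2) = -4*log(7/2)/3 + 2*log(3/2)/3 + 2*log(11/2)/3.

Antiderivative: F(theta) = -2*log(theta - 3)/3 + 2*log(theta - 1)/3; value = -4*log(7/2)/3 + 2*log(3/2)/3 + 2*log(11/2)/3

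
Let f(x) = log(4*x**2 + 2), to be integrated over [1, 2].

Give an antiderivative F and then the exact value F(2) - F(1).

Antiderivative: F(x) = x*log(4*x**2 + 2) - 2*x + sqrt(2)*atan(sqrt(2)*x); value = -2 - log(6) - sqrt(2)*atan(sqrt(2)) + sqrt(2)*atan(2*sqrt(2)) + 2*log(18)

Any candidate F(x) must reproduce f(x) exactly when differentiated.
F(x) = x*log(4*x**2 + 2) - 2*x + sqrt(2)*atan(sqrt(2)*x) is an antiderivative of f.
Check: d/dx[x*log(4*x**2 + 2) - 2*x + sqrt(2)*atan(sqrt(2)*x)] = log(2*x**2 + 1) + log(2), which equals f(x).
F(2) = -4 + sqrt(2)*atan(2*sqrt(2)) + 2*log(18); F(1) = -2 + sqrt(2)*atan(sqrt(2)) + log(6).
Integral = F(2) - F(1) = -2 - log(6) - sqrt(2)*atan(sqrt(2)) + sqrt(2)*atan(2*sqrt(2)) + 2*log(18).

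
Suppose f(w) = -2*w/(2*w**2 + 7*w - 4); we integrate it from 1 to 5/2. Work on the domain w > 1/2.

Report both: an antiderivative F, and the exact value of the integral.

The denominator factors as (w + 4)*(2*w - 1); partial fractions split f into directly integrable pieces: -2/(9*(2*w - 1)) - 8/(9*(w + 4)).
F(w) = -(log(w - 1/2) + 8*log(w + 4))/9 is an antiderivative of f.
Check: d/dw[-(log(w - 1/2) + 8*log(w + 4))/9] = -2*w/(2*w**2 + 7*w - 4) = f(w).
F(5/2) = -8*log(13/2)/9 - log(2)/9; F(1) = -8*log(5)/9 + log(2)/9.
Integral = F(5/2) - F(1) = -8*log(13/2)/9 - 2*log(2)/9 + 8*log(5)/9.

Antiderivative: F(w) = -(log(w - 1/2) + 8*log(w + 4))/9; value = -8*log(13/2)/9 - 2*log(2)/9 + 8*log(5)/9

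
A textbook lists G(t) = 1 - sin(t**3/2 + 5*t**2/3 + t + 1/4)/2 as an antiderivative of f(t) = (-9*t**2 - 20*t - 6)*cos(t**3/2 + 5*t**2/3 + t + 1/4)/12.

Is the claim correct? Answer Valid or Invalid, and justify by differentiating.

Valid. The derivative of G reproduces f.

d/dt[G] = -3*t**2*cos(t**3/2 + 5*t**2/3 + t + 1/4)/4 - 5*t*cos(t**3/2 + 5*t**2/3 + t + 1/4)/3 - cos(t**3/2 + 5*t**2/3 + t + 1/4)/2
This equals f(t) exactly, so the claim holds.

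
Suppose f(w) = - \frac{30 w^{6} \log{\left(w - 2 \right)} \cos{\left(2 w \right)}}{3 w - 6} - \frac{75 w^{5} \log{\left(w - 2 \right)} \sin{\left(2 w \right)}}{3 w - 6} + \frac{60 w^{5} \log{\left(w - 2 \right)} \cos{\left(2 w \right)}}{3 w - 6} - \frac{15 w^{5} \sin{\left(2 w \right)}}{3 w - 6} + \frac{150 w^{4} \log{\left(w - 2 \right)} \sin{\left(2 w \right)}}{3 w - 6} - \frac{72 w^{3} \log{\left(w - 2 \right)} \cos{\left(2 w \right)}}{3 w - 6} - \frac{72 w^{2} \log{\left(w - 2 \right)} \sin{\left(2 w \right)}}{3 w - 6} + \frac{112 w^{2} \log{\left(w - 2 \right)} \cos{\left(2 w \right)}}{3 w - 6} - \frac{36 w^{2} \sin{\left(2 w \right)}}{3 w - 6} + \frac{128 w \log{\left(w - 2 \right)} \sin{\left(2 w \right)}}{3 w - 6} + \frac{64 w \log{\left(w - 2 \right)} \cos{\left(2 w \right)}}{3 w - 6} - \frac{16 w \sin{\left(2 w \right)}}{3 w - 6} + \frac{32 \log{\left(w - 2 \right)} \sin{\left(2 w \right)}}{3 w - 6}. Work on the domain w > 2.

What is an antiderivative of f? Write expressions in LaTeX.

The integrand splits into summands that can be handled one at a time.
Check: d/dw[- 5 w^{5} \log{\left(w - 2 \right)} \sin{\left(2 w \right)} - 12 w^{2} \log{\left(w - 2 \right)} \sin{\left(2 w \right)} - \frac{16 w \log{\left(w - 2 \right)} \sin{\left(2 w \right)}}{3}] = \frac{- 30 w^{6} \log{\left(w - 2 \right)} \cos{\left(2 w \right)} - 75 w^{5} \log{\left(w - 2 \right)} \sin{\left(2 w \right)} + 60 w^{5} \log{\left(w - 2 \right)} \cos{\left(2 w \right)} - 15 w^{5} \sin{\left(2 w \right)} + 150 w^{4} \log{\left(w - 2 \right)} \sin{\left(2 w \right)} - 72 w^{3} \log{\left(w - 2 \right)} \cos{\left(2 w \right)} - 72 w^{2} \log{\left(w - 2 \right)} \sin{\left(2 w \right)} + 112 w^{2} \log{\left(w - 2 \right)} \cos{\left(2 w \right)} - 36 w^{2} \sin{\left(2 w \right)} + 128 w \log{\left(w - 2 \right)} \sin{\left(2 w \right)} + 64 w \log{\left(w - 2 \right)} \cos{\left(2 w \right)} - 16 w \sin{\left(2 w \right)} + 32 \log{\left(w - 2 \right)} \sin{\left(2 w \right)}}{3 w - 6}, which equals f(w).

An antiderivative is F(w) = - 5 w^{5} \log{\left(w - 2 \right)} \sin{\left(2 w \right)} - 12 w^{2} \log{\left(w - 2 \right)} \sin{\left(2 w \right)} - \frac{16 w \log{\left(w - 2 \right)} \sin{\left(2 w \right)}}{3}.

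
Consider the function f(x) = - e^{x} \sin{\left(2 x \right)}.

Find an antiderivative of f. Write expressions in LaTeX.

An antiderivative is F(x) = - \frac{e^{x} \sin{\left(2 x \right)}}{5} + \frac{2 e^{x} \cos{\left(2 x \right)}}{5}.

For F(x) to be correct the identity F'(x) - f(x) = 0 must hold.
Check: d/dx[- \frac{e^{x} \sin{\left(2 x \right)}}{5} + \frac{2 e^{x} \cos{\left(2 x \right)}}{5}] = - e^{x} \sin{\left(2 x \right)} = f(x).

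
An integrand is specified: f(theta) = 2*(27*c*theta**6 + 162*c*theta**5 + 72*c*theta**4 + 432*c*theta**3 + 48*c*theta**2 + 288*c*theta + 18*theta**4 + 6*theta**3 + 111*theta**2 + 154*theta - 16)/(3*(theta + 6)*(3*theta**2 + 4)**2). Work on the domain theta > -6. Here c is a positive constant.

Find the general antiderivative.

An antiderivative F(theta) passes only if d/dtheta[F] lands on f(theta) exactly.
Check: d/dtheta[(9*c*theta**4 + 12*c*theta**2 + 12*theta**2*log(theta + 6) - 4*theta + 16*log(theta + 6) - 9)/(9*theta**2 + 12)] = (54*c*theta**6 + 324*c*theta**5 + 144*c*theta**4 + 864*c*theta**3 + 96*c*theta**2 + 576*c*theta + 36*theta**4 + 12*theta**3 + 222*theta**2 + 308*theta - 32)/(27*theta**5 + 162*theta**4 + 72*theta**3 + 432*theta**2 + 48*theta + 288), which equals f(theta).

F(theta) = (9*c*theta**4 + 12*c*theta**2 + 12*theta**2*log(theta + 6) - 4*theta + 16*log(theta + 6) - 9)/(9*theta**2 + 12) + C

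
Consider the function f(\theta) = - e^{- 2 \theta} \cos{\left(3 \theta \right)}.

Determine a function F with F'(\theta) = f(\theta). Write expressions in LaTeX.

An antiderivative F(\theta) passes only if d/d\theta[F] lands on f(\theta) exactly.
Check: d/d\theta[\frac{\left(- 3 \sin{\left(3 \theta \right)} + 2 \cos{\left(3 \theta \right)}\right) e^{- 2 \theta}}{13}] = - e^{- 2 \theta} \cos{\left(3 \theta \right)} = f(\theta).

An antiderivative is F(\theta) = \frac{\left(- 3 \sin{\left(3 \theta \right)} + 2 \cos{\left(3 \theta \right)}\right) e^{- 2 \theta}}{13}.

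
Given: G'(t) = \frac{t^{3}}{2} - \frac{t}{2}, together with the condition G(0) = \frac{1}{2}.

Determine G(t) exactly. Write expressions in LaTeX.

G(t) = \frac{t^{4} - 2 t^{2} + 4}{8}

The integrand splits into summands that can be handled one at a time.
A general antiderivative is \frac{t^{4}}{8} - \frac{t^{2}}{4} + C.
The condition gives C = \frac{1}{2} - (0) = \frac{1}{2}.
So G(t) = \frac{t^{4} - 2 t^{2} + 4}{8}.
Check: d/dt[\frac{t^{4} - 2 t^{2} + 4}{8}] = \frac{t^{3}}{2} - \frac{t}{2} = G'(t).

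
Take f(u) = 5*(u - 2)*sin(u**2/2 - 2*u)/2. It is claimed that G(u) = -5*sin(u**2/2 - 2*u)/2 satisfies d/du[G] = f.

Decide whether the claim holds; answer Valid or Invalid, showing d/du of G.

Invalid: d/du[G] - f = -5*u*sin(u**2/2 - 2*u)/2 - 5*u*cos(u**2/2 - 2*u)/2 + 5*sin(u**2/2 - 2*u) + 5*cos(u**2/2 - 2*u), which is not 0.

d/du[G] = -5*u*cos(u**2/2 - 2*u)/2 + 5*cos(u**2/2 - 2*u)
d/du[G] - f(u) = -5*u*sin(u**2/2 - 2*u)/2 - 5*u*cos(u**2/2 - 2*u)/2 + 5*sin(u**2/2 - 2*u) + 5*cos(u**2/2 - 2*u) != 0.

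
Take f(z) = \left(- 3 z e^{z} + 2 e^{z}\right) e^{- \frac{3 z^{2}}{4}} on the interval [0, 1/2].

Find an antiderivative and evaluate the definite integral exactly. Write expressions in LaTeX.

Antiderivative: F(z) = 2 e^{z} e^{- \frac{3 z^{2}}{4}}; value = -2 + 2 e^{\frac{5}{16}}

The substitution u = - \frac{3 z^{2}}{4} + z works: f is exactly (dF/du)*(du/dz) for that inner function.
F(z) = 2 e^{z} e^{- \frac{3 z^{2}}{4}} is an antiderivative of f.
Check: d/dz[2 e^{z} e^{- \frac{3 z^{2}}{4}}] = \left(- 3 z e^{z} + 2 e^{z}\right) e^{- \frac{3 z^{2}}{4}} = f(z).
F(1/2) = 2 e^{\frac{5}{16}}; F(0) = 2.
Integral = F(1/2) - F(0) = -2 + 2 e^{\frac{5}{16}}.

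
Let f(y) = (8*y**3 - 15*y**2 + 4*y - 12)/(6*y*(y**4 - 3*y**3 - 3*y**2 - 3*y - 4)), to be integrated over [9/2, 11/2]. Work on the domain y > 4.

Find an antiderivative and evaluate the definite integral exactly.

The denominator factors as 6*y*(y - 4)*(y + 1)*(y**2 + 1); partial fractions split f into directly integrable pieces: (3*y + 29)/(204*(y**2 + 1)) - 13/(20*(y + 1)) + 23/(170*(y - 4)) + 1/(2*y).
F(y) = (1020*log(y) + 276*log(y - 4) - 1326*log(y + 1) + 15*log(y**2 + 1) + 290*atan(y))/2040 is an antiderivative of f.
Check: d/dy[(1020*log(y) + 276*log(y - 4) - 1326*log(y + 1) + 15*log(y**2 + 1) + 290*atan(y))/2040] = (8*y**3 - 15*y**2 + 4*y - 12)/(6*y**5 - 18*y**4 - 18*y**3 - 18*y**2 - 24*y), which equals f(y).
F(11/2) = -13*log(13/2)/20 + log(125/4)/136 + 23*log(3/2)/170 + 29*atan(11/2)/204 + log(11/2)/2; F(9/2) = -13*log(11/2)/20 - 23*log(2)/170 + log(85/4)/136 + 29*atan(9/2)/204 + log(9/2)/2.
Integral = F(11/2) - F(9/2) = -13*log(13/2)/20 - log(9/2)/2 - 29*atan(9/2)/204 - log(85/4)/136 + log(125/4)/136 + 23*log(3/2)/170 + 23*log(2)/170 + 29*atan(11/2)/204 + 23*log(11/2)/20.

Antiderivative: F(y) = (1020*log(y) + 276*log(y - 4) - 1326*log(y + 1) + 15*log(y**2 + 1) + 290*atan(y))/2040; value = -13*log(13/2)/20 - log(9/2)/2 - 29*atan(9/2)/204 - log(85/4)/136 + log(125/4)/136 + 23*log(3/2)/170 + 23*log(2)/170 + 29*atan(11/2)/204 + 23*log(11/2)/20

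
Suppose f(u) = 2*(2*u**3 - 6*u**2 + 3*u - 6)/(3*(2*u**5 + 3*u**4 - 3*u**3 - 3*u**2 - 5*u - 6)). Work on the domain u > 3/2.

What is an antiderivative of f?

The denominator factors as 3*(u + 1)*(u + 2)*(2*u - 3)*(u**2 + 1); partial fractions split f into directly integrable pieces: -(9*u + 7)/(195*(u**2 + 1)) - 88/(455*(2*u - 3)) - 104/(105*(u + 2)) + 17/(15*(u + 1)).
Check: d/du[(-264*log(u - 3/2) + 3094*log(u + 1) - 2704*log(u + 2) - 63*log(u**2 + 1) - 98*atan(u))/2730] = (4*u**3 - 12*u**2 + 6*u - 12)/(6*u**5 + 9*u**4 - 9*u**3 - 9*u**2 - 15*u - 18), which equals f(u).

An antiderivative is F(u) = (-264*log(u - 3/2) + 3094*log(u + 1) - 2704*log(u + 2) - 63*log(u**2 + 1) - 98*atan(u))/2730.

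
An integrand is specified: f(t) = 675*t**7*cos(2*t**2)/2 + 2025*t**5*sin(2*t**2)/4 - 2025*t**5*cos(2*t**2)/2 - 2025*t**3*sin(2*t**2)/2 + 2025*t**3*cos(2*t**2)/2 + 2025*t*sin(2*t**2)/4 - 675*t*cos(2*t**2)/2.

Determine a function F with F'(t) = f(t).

An antiderivative is F(t) = 675*t**6*sin(2*t**2)/8 - 2025*t**4*sin(2*t**2)/8 + 2025*t**2*sin(2*t**2)/8 - 675*sin(2*t**2)/8.

Recognize the product-rule pattern: f = u'v + uv' with u = 25*(3*t**2 - 3)**3/8, v = sin(2*t**2), so integration by parts undoes it.
Check: d/dt[675*t**6*sin(2*t**2)/8 - 2025*t**4*sin(2*t**2)/8 + 2025*t**2*sin(2*t**2)/8 - 675*sin(2*t**2)/8] = 675*t**7*cos(2*t**2)/2 + 2025*t**5*sin(2*t**2)/4 - 2025*t**5*cos(2*t**2)/2 - 2025*t**3*sin(2*t**2)/2 + 2025*t**3*cos(2*t**2)/2 + 2025*t*sin(2*t**2)/4 - 675*t*cos(2*t**2)/2 = f(t).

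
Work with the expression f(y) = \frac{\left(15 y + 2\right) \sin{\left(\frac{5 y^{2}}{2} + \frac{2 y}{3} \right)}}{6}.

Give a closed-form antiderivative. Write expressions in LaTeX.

f matches the chain-rule pattern g'(h)*h' with inner function h(y) = \frac{5 y^{2}}{2} + \frac{2 y}{3}; substituting u = h(y) collapses the integral.
Check: d/dy[- \frac{\cos{\left(\frac{5 y^{2}}{2} + \frac{2 y}{3} \right)}}{2}] = \frac{5 y \sin{\left(\frac{5 y^{2}}{2} + \frac{2 y}{3} \right)}}{2} + \frac{\sin{\left(\frac{5 y^{2}}{2} + \frac{2 y}{3} \right)}}{3}, which equals f(y).

An antiderivative is F(y) = - \frac{\cos{\left(\frac{5 y^{2}}{2} + \frac{2 y}{3} \right)}}{2}.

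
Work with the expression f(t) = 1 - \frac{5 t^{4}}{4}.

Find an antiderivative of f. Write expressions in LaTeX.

An antiderivative is F(t) = \frac{t \left(4 - t^{4}\right)}{4}.

Recover f(t) by differentiating a candidate F(t); any mismatch rules it out.
Check: d/dt[\frac{t \left(4 - t^{4}\right)}{4}] = 1 - \frac{5 t^{4}}{4} = f(t).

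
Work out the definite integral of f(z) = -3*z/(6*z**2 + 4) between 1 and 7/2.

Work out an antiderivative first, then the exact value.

Antiderivative: F(z) = -log(2*z**2 + 4/3)/4; value = -log(155/6)/4 + log(10/3)/4

f matches the chain-rule pattern g'(h)*h' with inner function h(z) = 2*z**2 + 4/3; substituting u = h(z) collapses the integral.
F(z) = -log(2*z**2 + 4/3)/4 is an antiderivative of f.
Check: d/dz[-log(2*z**2 + 4/3)/4] = -3*z/(6*z**2 + 4) = f(z).
F(7/2) = -log(155/6)/4; F(1) = -log(10/3)/4.
Integral = F(7/2) - F(1) = -log(155/6)/4 + log(10/3)/4.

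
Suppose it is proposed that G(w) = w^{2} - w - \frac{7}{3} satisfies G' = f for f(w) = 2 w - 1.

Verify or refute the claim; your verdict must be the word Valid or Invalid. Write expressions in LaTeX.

Valid: G'(w) = f(w).

d/dw[G] = 2 w - 1
This equals f(w) exactly, so the claim holds.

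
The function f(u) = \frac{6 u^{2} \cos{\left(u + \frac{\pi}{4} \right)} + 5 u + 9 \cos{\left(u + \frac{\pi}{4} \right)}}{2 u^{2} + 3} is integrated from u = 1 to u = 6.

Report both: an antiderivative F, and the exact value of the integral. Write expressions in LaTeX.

Differentiate the proposed F(u) back; it has to land on f(u) exactly.
F(u) = \frac{5 \log{\left(2 u^{2} + 3 \right)}}{4} + 3 \sin{\left(u + \frac{\pi}{4} \right)} is an antiderivative of f.
Check: d/du[\frac{5 \log{\left(2 u^{2} + 3 \right)}}{4} + 3 \sin{\left(u + \frac{\pi}{4} \right)}] = \frac{6 u^{2} \cos{\left(u + \frac{\pi}{4} \right)} + 5 u + 9 \cos{\left(u + \frac{\pi}{4} \right)}}{2 u^{2} + 3} = f(u).
F(6) = 3 \sin{\left(\frac{\pi}{4} + 6 \right)} + \frac{5 \log{\left(75 \right)}}{4}; F(1) = \frac{5 \log{\left(5 \right)}}{4} + 3 \sin{\left(\frac{\pi}{4} + 1 \right)}.
Integral = F(6) - F(1) = - 3 \sin{\left(\frac{\pi}{4} + 1 \right)} - \frac{5 \log{\left(5 \right)}}{4} + 3 \sin{\left(\frac{\pi}{4} + 6 \right)} + \frac{5 \log{\left(75 \right)}}{4}.

Antiderivative: F(u) = \frac{5 \log{\left(2 u^{2} + 3 \right)}}{4} + 3 \sin{\left(u + \frac{\pi}{4} \right)}; value = - 3 \sin{\left(\frac{\pi}{4} + 1 \right)} - \frac{5 \log{\left(5 \right)}}{4} + 3 \sin{\left(\frac{\pi}{4} + 6 \right)} + \frac{5 \log{\left(75 \right)}}{4}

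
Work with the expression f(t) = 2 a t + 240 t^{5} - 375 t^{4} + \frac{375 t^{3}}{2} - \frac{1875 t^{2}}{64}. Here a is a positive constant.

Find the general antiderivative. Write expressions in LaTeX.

F(t) = \frac{t^{2} \left(64 a + 2560 t^{4} - 4800 t^{3} + 3000 t^{2} - 625 t\right)}{64} + C

Integrate term by term and add the pieces.
Check: d/dt[\frac{t^{2} \left(64 a + 2560 t^{4} - 4800 t^{3} + 3000 t^{2} - 625 t\right)}{64}] = 2 a t + 240 t^{5} - 375 t^{4} + \frac{375 t^{3}}{2} - \frac{1875 t^{2}}{64} = f(t).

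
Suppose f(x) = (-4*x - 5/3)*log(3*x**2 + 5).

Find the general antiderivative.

Check any antiderivative F(x) by computing F'(x) and comparing it with f(x).
Check: d/dx[(18*x**2 + 3*x*(-6*x - 5)*log(3*x**2 + 5) + 30*x - 30*log(x**2 + 5/3) - 10*sqrt(15)*atan(sqrt(15)*x/5))/9] = -4*x*log(3*x**2 + 5) - 5*log(3*x**2 + 5)/3, which equals f(x).

F(x) = (18*x**2 + 3*x*(-6*x - 5)*log(3*x**2 + 5) + 30*x - 30*log(x**2 + 5/3) - 10*sqrt(15)*atan(sqrt(15)*x/5))/9 + C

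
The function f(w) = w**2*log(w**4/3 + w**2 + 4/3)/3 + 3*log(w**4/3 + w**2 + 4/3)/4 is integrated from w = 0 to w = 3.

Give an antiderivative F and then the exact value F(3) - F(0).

The integrand splits into summands that can be handled one at a time.
F(w) = w**3*log(w**4/3 + w**2 + 4/3)/9 - 4*w**3/27 + 3*w*log(w**4/3 + w**2 + 4/3)/4 - 7*w/3 - 7*log(w**2 - w + 2)/72 + 7*log(w**2 + w + 2)/72 + 23*sqrt(7)*atan(2*sqrt(7)*w/7 - sqrt(7)/7)/36 + 23*sqrt(7)*atan(2*sqrt(7)*w/7 + sqrt(7)/7)/36 is an antiderivative of f.
Check: d/dw[w**3*log(w**4/3 + w**2 + 4/3)/9 - 4*w**3/27 + 3*w*log(w**4/3 + w**2 + 4/3)/4 - 7*w/3 - 7*log(w**2 - w + 2)/72 + 7*log(w**2 + w + 2)/72 + 23*sqrt(7)*atan(2*sqrt(7)*w/7 - sqrt(7)/7)/36 + 23*sqrt(7)*atan(2*sqrt(7)*w/7 + sqrt(7)/7)/36] = w**2*log(w**4/3 + w**2 + 4/3)/3 + 3*log(w**4/3 + w**2 + 4/3)/4 = f(w).
F(3) = -11 - 7*log(8)/72 + 7*log(14)/72 + 23*sqrt(7)*atan(5*sqrt(7)/7)/36 + 23*sqrt(7)*atan(sqrt(7))/36 + 21*log(112/3)/4; F(0) = 0.
Integral = F(3) - F(0) = -11 - 7*log(8)/72 + 7*log(14)/72 + 23*sqrt(7)*atan(5*sqrt(7)/7)/36 + 23*sqrt(7)*atan(sqrt(7))/36 + 21*log(112/3)/4.

Antiderivative: F(w) = w**3*log(w**4/3 + w**2 + 4/3)/9 - 4*w**3/27 + 3*w*log(w**4/3 + w**2 + 4/3)/4 - 7*w/3 - 7*log(w**2 - w + 2)/72 + 7*log(w**2 + w + 2)/72 + 23*sqrt(7)*atan(2*sqrt(7)*w/7 - sqrt(7)/7)/36 + 23*sqrt(7)*atan(2*sqrt(7)*w/7 + sqrt(7)/7)/36; value = -11 - 7*log(8)/72 + 7*log(14)/72 + 23*sqrt(7)*atan(5*sqrt(7)/7)/36 + 23*sqrt(7)*atan(sqrt(7))/36 + 21*log(112/3)/4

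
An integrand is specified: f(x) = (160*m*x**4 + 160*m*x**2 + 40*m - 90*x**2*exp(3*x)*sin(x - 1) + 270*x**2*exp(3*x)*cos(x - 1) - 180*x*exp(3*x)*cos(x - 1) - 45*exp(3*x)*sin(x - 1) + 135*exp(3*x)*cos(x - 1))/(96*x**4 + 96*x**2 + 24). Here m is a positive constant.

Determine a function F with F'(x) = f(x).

An antiderivative F(x) passes only if d/dx[F] lands on f(x) exactly.
Check: d/dx[5*(16*m*x**3 + 8*m*x + 9*exp(3*x)*cos(x - 1))/(24*(2*x**2 + 1))] = (160*m*x**4 + 160*m*x**2 + 40*m - 90*x**2*exp(3*x)*sin(x - 1) + 270*x**2*exp(3*x)*cos(x - 1) - 180*x*exp(3*x)*cos(x - 1) - 45*exp(3*x)*sin(x - 1) + 135*exp(3*x)*cos(x - 1))/(96*x**4 + 96*x**2 + 24) = f(x).

An antiderivative is F(x) = 5*(16*m*x**3 + 8*m*x + 9*exp(3*x)*cos(x - 1))/(24*(2*x**2 + 1)).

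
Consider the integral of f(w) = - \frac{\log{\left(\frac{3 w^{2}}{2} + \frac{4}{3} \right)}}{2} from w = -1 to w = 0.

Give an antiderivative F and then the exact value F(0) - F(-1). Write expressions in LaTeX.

Antiderivative: F(w) = - \frac{w \log{\left(9 w^{2} + 8 \right)}}{2} + \frac{w \log{\left(6 \right)}}{2} + w - \frac{2 \sqrt{2} \operatorname{atan}{\left(\frac{3 \sqrt{2} w}{4} \right)}}{3}; value = - \frac{2 \sqrt{2} \operatorname{atan}{\left(\frac{3 \sqrt{2}}{4} \right)}}{3} - \frac{\log{\left(\frac{17}{6} \right)}}{2} + 1

Differentiate the proposed F(w) back; it has to land on f(w) exactly.
F(w) = - \frac{w \log{\left(9 w^{2} + 8 \right)}}{2} + \frac{w \log{\left(6 \right)}}{2} + w - \frac{2 \sqrt{2} \operatorname{atan}{\left(\frac{3 \sqrt{2} w}{4} \right)}}{3} is an antiderivative of f.
Check: d/dw[- \frac{w \log{\left(9 w^{2} + 8 \right)}}{2} + \frac{w \log{\left(6 \right)}}{2} + w - \frac{2 \sqrt{2} \operatorname{atan}{\left(\frac{3 \sqrt{2} w}{4} \right)}}{3}] = - \frac{\log{\left(9 w^{2} + 8 \right)}}{2} + \frac{\log{\left(6 \right)}}{2}, which equals f(w).
F(0) = 0; F(-1) = -1 - \frac{\log{\left(6 \right)}}{2} + \frac{2 \sqrt{2} \operatorname{atan}{\left(\frac{3 \sqrt{2}}{4} \right)}}{3} + \frac{\log{\left(17 \right)}}{2}.
Integral = F(0) - F(-1) = - \frac{2 \sqrt{2} \operatorname{atan}{\left(\frac{3 \sqrt{2}}{4} \right)}}{3} - \frac{\log{\left(\frac{17}{6} \right)}}{2} + 1.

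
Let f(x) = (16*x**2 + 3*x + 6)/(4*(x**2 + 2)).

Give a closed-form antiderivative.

For F(x) to be correct the identity F'(x) - f(x) = 0 must hold.
Check: d/dx[(32*x + 3*log(x**2 + 2) - 26*sqrt(2)*atan(sqrt(2)*x/2))/8] = (16*x**2 + 3*x + 6)/(4*x**2 + 8), which equals f(x).

An antiderivative is F(x) = (32*x + 3*log(x**2 + 2) - 26*sqrt(2)*atan(sqrt(2)*x/2))/8.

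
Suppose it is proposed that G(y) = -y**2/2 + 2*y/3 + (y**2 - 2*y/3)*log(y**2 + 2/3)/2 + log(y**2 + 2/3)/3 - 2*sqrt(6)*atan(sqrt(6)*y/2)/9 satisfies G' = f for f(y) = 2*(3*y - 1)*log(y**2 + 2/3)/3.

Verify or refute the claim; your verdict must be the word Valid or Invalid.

Invalid: d/dy[G] - f = -y*log(y**2 + 2/3) + log(y**2 + 2/3)/3, which is not 0.

d/dy[G] = y*log(y**2 + 2/3) - log(y**2 + 2/3)/3
d/dy[G] - f(y) = -y*log(y**2 + 2/3) + log(y**2 + 2/3)/3 != 0.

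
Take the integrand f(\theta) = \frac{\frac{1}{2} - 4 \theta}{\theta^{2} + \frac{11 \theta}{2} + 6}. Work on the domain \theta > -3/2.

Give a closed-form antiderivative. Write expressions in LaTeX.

The denominator factors as \left(\theta + 4\right) \left(2 \theta + 3\right); partial fractions split f into directly integrable pieces: \frac{26}{5 \left(2 \theta + 3\right)} - \frac{33}{5 \left(\theta + 4\right)}.
Check: d/d\theta[\frac{13 \log{\left(\theta + \frac{3}{2} \right)} - 33 \log{\left(\theta + 4 \right)}}{5}] = \frac{1 - 8 \theta}{2 \theta^{2} + 11 \theta + 12}, which equals f(\theta).

An antiderivative is F(\theta) = \frac{13 \log{\left(\theta + \frac{3}{2} \right)} - 33 \log{\left(\theta + 4 \right)}}{5}.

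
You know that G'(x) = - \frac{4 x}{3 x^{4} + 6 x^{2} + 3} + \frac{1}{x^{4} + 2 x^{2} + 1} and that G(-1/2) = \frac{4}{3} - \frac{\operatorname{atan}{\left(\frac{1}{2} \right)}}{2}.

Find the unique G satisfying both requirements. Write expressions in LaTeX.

Integrate term by term and add the pieces.
A general antiderivative is - \frac{- 3 x - 4}{6 x^{2} + 6} + \frac{\operatorname{atan}{\left(x \right)}}{2} + C.
The condition gives C = \frac{4}{3} - \frac{\operatorname{atan}{\left(\frac{1}{2} \right)}}{2} - (\frac{1}{3} - \frac{\operatorname{atan}{\left(\frac{1}{2} \right)}}{2}) = 1.
So G(x) = \frac{6 x^{2} + 3 x + 3 \left(x^{2} + 1\right) \operatorname{atan}{\left(x \right)} + 10}{6 \left(x^{2} + 1\right)}.
Check: d/dx[\frac{6 x^{2} + 3 x + 3 \left(x^{2} + 1\right) \operatorname{atan}{\left(x \right)} + 10}{6 \left(x^{2} + 1\right)}] = \frac{3 - 4 x}{3 x^{4} + 6 x^{2} + 3}, which equals G'(x).

G(x) = \frac{6 x^{2} + 3 x + 3 \left(x^{2} + 1\right) \operatorname{atan}{\left(x \right)} + 10}{6 \left(x^{2} + 1\right)}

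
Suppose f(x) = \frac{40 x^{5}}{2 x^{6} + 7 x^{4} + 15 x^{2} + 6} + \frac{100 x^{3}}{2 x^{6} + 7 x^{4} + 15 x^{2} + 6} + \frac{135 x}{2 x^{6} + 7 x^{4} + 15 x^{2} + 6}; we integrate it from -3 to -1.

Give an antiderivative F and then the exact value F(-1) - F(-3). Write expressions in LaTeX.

Antiderivative: F(x) = 5 \log{\left(2 x^{2} + 1 \right)} + \frac{5 \log{\left(\frac{x^{4}}{2} + \frac{3 x^{2}}{2} + 3 \right)}}{2}; value = - 5 \log{\left(19 \right)} - \frac{5 \log{\left(57 \right)}}{2} + \frac{5 \log{\left(5 \right)}}{2} + 5 \log{\left(3 \right)}

Integrate term by term and add the pieces.
F(x) = 5 \log{\left(2 x^{2} + 1 \right)} + \frac{5 \log{\left(\frac{x^{4}}{2} + \frac{3 x^{2}}{2} + 3 \right)}}{2} is an antiderivative of f.
Check: d/dx[5 \log{\left(2 x^{2} + 1 \right)} + \frac{5 \log{\left(\frac{x^{4}}{2} + \frac{3 x^{2}}{2} + 3 \right)}}{2}] = \frac{40 x^{5} + 100 x^{3} + 135 x}{2 x^{6} + 7 x^{4} + 15 x^{2} + 6}, which equals f(x).
F(-1) = \frac{5 \log{\left(5 \right)}}{2} + 5 \log{\left(3 \right)}; F(-3) = \frac{5 \log{\left(57 \right)}}{2} + 5 \log{\left(19 \right)}.
Integral = F(-1) - F(-3) = - 5 \log{\left(19 \right)} - \frac{5 \log{\left(57 \right)}}{2} + \frac{5 \log{\left(5 \right)}}{2} + 5 \log{\left(3 \right)}.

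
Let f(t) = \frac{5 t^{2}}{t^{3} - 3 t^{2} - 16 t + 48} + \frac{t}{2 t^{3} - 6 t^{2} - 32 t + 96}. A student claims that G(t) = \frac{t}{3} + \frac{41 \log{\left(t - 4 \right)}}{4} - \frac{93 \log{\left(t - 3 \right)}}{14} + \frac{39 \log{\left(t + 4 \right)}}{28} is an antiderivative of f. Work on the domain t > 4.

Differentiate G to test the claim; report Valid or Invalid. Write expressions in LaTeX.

Invalid: d/dt[G] - f = \frac{1}{3}, which is not 0.

d/dt[G] = \frac{2 t^{3} + 24 t^{2} - 29 t + 96}{6 t^{3} - 18 t^{2} - 96 t + 288}
d/dt[G] - f(t) = \frac{1}{3} != 0.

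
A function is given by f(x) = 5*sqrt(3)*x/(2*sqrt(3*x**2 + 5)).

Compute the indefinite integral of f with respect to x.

The substitution u = x**2 + 5/3 works: f is exactly (dF/du)*(du/dx) for that inner function.
Check: d/dx[5*sqrt(x**2 + 5/3)/2] = 5*sqrt(3)*x/(2*sqrt(3*x**2 + 5)) = f(x).

F(x) = 5*sqrt(x**2 + 5/3)/2 + C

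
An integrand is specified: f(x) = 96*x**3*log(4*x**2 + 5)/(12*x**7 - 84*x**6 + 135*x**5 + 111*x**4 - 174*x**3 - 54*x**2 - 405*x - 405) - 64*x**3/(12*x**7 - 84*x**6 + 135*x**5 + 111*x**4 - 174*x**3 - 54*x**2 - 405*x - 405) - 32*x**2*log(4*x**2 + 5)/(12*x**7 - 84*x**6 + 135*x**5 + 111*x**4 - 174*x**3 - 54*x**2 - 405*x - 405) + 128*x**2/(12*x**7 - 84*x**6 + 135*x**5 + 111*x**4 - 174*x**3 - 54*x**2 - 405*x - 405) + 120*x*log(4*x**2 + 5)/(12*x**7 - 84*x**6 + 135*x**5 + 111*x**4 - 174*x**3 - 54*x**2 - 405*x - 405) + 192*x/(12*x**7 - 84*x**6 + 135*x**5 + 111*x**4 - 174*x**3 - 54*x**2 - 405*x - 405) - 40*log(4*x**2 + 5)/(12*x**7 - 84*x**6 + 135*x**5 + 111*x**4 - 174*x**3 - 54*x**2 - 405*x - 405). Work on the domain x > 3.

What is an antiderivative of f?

The integrand splits into summands that can be handled one at a time.
Check: d/dx[-8*log(4*x**2 + 5)/(3*x**3 - 15*x**2 + 9*x + 27)] = (96*x**3*log(4*x**2 + 5) - 64*x**3 - 32*x**2*log(4*x**2 + 5) + 128*x**2 + 120*x*log(4*x**2 + 5) + 192*x - 40*log(4*x**2 + 5))/(12*x**7 - 84*x**6 + 135*x**5 + 111*x**4 - 174*x**3 - 54*x**2 - 405*x - 405), which equals f(x).

An antiderivative is F(x) = -8*log(4*x**2 + 5)/(3*x**3 - 15*x**2 + 9*x + 27).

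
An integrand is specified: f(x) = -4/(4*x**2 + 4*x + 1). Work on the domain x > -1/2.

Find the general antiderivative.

F(x) = 2/(2*x + 1) + C

Any candidate F(x) must reproduce f(x) exactly when differentiated.
Check: d/dx[2/(2*x + 1)] = -4/(4*x**2 + 4*x + 1) = f(x).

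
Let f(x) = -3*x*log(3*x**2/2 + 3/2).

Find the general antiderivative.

A first test for any F(x): its x-derivative must equal f(x) identically.
Check: d/dx[-3*x**2*log(x**2 + 1)/2 - 3*x**2*log(3)/2 + 3*x**2*log(2)/2 + 3*x**2/2 - 3*log(x**2 + 1)/2] = -3*x*log(x**2 + 1) - 3*x*log(3) + 3*x*log(2), which equals f(x).

F(x) = -3*x**2*log(x**2 + 1)/2 - 3*x**2*log(3)/2 + 3*x**2*log(2)/2 + 3*x**2/2 - 3*log(x**2 + 1)/2 + C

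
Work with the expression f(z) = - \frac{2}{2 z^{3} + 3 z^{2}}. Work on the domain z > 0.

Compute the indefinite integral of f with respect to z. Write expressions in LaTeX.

The denominator factors as z^{2} \left(2 z + 3\right); partial fractions split f into directly integrable pieces: - \frac{8}{9 \left(2 z + 3\right)} + \frac{4}{9 z} - \frac{2}{3 z^{2}}.
Check: d/dz[\frac{4 z \log{\left(z \right)} - 4 z \log{\left(z + \frac{3}{2} \right)} + 6}{9 z}] = - \frac{2}{2 z^{3} + 3 z^{2}} = f(z).

F(z) = \frac{4 z \log{\left(z \right)} - 4 z \log{\left(z + \frac{3}{2} \right)} + 6}{9 z} + C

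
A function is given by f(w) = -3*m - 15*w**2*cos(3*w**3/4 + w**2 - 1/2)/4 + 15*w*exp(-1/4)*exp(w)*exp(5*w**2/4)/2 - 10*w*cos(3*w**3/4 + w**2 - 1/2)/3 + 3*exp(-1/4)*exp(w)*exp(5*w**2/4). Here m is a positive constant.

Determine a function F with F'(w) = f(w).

Integrate term by term and add the pieces.
Check: d/dw[(-9*m*w + 9*exp(5*w**2/4 + w - 1/4) - 5*sin(3*w**3/4 + w**2 - 1/2))/3] = -3*m - 15*w**2*cos(3*w**3/4 + w**2 - 1/2)/4 + 15*w*exp(-1/4)*exp(w)*exp(5*w**2/4)/2 - 10*w*cos(3*w**3/4 + w**2 - 1/2)/3 + 3*exp(-1/4)*exp(w)*exp(5*w**2/4) = f(w).

An antiderivative is F(w) = (-9*m*w + 9*exp(5*w**2/4 + w - 1/4) - 5*sin(3*w**3/4 + w**2 - 1/2))/3.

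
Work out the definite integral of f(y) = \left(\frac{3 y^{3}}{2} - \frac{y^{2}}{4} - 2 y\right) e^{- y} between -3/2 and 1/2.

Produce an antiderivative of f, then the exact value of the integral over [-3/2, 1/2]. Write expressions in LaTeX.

Recognize the product-rule pattern: f = u'v + uv' with u = - \frac{3 y^{3}}{2} - \frac{17 y^{2}}{4} - \frac{13 y}{2} - \frac{13}{2}, v = e^{- y}, so integration by parts undoes it.
F(y) = \frac{\left(- 6 y^{3} - 17 y^{2} - 26 y - 26\right) e^{- y}}{4} is an antiderivative of f.
Check: d/dy[\frac{\left(- 6 y^{3} - 17 y^{2} - 26 y - 26\right) e^{- y}}{4}] = \frac{\left(6 y^{3} - y^{2} - 8 y\right) e^{- y}}{4}, which equals f(y).
F(1/2) = - \frac{11}{e^{\frac{1}{2}}}; F(-3/2) = - \frac{5 e^{\frac{3}{2}}}{4}.
Integral = F(1/2) - F(-3/2) = - \frac{11}{e^{\frac{1}{2}}} + \frac{5 e^{\frac{3}{2}}}{4}.

Antiderivative: F(y) = \frac{\left(- 6 y^{3} - 17 y^{2} - 26 y - 26\right) e^{- y}}{4}; value = - \frac{11}{e^{\frac{1}{2}}} + \frac{5 e^{\frac{3}{2}}}{4}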